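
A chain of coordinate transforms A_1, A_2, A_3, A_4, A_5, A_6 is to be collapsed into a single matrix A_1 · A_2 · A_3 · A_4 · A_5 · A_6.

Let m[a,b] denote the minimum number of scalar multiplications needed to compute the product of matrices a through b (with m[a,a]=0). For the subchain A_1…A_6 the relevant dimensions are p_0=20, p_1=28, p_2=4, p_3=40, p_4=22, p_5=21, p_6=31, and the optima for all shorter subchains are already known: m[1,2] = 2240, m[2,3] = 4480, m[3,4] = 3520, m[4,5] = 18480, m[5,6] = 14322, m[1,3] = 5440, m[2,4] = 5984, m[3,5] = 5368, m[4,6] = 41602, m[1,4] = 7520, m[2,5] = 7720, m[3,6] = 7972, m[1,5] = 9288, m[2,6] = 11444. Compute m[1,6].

m[1,6] = min over k∈[1,5] of m[1,k]+m[k+1,6]+p_{0}·p_k·p_{6}.
k=1: 0 + 11444 + 20·28·31 = 28804; k=2: 2240 + 7972 + 20·4·31 = 12692; k=3: 5440 + 41602 + 20·40·31 = 71842; k=4: 7520 + 14322 + 20·22·31 = 35482; k=5: 9288 + 0 + 20·21·31 = 22308.
Minimum: 12692 at k=2.

12692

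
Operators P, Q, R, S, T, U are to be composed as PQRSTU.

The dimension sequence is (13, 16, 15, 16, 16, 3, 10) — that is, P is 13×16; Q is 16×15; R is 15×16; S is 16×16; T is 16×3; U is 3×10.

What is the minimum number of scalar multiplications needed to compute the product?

3222

Adjacent pairs: PQ = 13·16·15 = 3120; QR = 16·15·16 = 3840; RS = 15·16·16 = 3840; ST = 16·16·3 = 768; TU = 16·3·10 = 480.
Length 3: P..R: k=1: 0+3840+13·16·16=7168; k=2: 3120+0+13·15·16=6240 → min 6240 | Q..S: k=2: 0+3840+16·15·16=7680; k=3: 3840+0+16·16·16=7936 → min 7680 | R..T: k=3: 0+768+15·16·3=1488; k=4: 3840+0+15·16·3=4560 → min 1488 | S..U: k=4: 0+480+16·16·10=3040; k=5: 768+0+16·3·10=1248 → min 1248.
Length 4: P..S: k=1: 0+7680+13·16·16=11008; k=2: 3120+3840+13·15·16=10080; k=3: 6240+0+13·16·16=9568 → min 9568 | Q..T: k=2: 0+1488+16·15·3=2208; k=3: 3840+768+16·16·3=5376; k=4: 7680+0+16·16·3=8448 → min 2208 | R..U: k=3: 0+1248+15·16·10=3648; k=4: 3840+480+15·16·10=6720; k=5: 1488+0+15·3·10=1938 → min 1938.
Length 5: P..T: k=1: 0+2208+13·16·3=2832; k=2: 3120+1488+13·15·3=5193; k=3: 6240+768+13·16·3=7632; k=4: 9568+0+13·16·3=10192 → min 2832 | Q..U: k=2: 0+1938+16·15·10=4338; k=3: 3840+1248+16·16·10=7648; k=4: 7680+480+16·16·10=10720; k=5: 2208+0+16·3·10=2688 → min 2688.
Length 6: P..U: k=1: 0+2688+13·16·10=4768; k=2: 3120+1938+13·15·10=7008; k=3: 6240+1248+13·16·10=9568; k=4: 9568+480+13·16·10=12128; k=5: 2832+0+13·3·10=3222 → min 3222.
Optimal order: ((P(Q(R(ST))))U) with cost 3222.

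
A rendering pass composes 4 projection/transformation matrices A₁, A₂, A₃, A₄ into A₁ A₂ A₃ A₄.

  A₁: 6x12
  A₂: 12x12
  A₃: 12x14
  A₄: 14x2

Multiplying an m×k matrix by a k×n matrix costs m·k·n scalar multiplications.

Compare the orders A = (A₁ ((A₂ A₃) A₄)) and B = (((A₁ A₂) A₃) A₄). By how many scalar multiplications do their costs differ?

Order A = (A₁ ((A₂ A₃) A₄)): (A₂ A₃): 12×12 by 12×14 → 12×14, cost 12·12·14 = 2016; ((A₂ A₃) A₄): 12×14 by 14×2 → 12×2, cost 12·14·2 = 336; cumulative 2352; (A₁ ((A₂ A₃) A₄)): 6×12 by 12×2 → 6×2, cost 6·12·2 = 144; cumulative 2496. Total 2496.
Order B = (((A₁ A₂) A₃) A₄): (A₁ A₂): 6×12 by 12×12 → 6×12, cost 6·12·12 = 864; ((A₁ A₂) A₃): 6×12 by 12×14 → 6×14, cost 6·12·14 = 1008; cumulative 1872; (((A₁ A₂) A₃) A₄): 6×14 by 14×2 → 6×2, cost 6·14·2 = 168; cumulative 2040. Total 2040.
Difference: |2496 − 2040| = 456.

456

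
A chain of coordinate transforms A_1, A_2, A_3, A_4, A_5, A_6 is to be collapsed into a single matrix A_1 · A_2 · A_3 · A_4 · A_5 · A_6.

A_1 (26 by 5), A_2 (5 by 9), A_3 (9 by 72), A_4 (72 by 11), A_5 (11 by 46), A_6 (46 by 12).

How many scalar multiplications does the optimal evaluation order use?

Adjacent pairs: A_1A_2 = 26·5·9 = 1170; A_2A_3 = 5·9·72 = 3240; A_3A_4 = 9·72·11 = 7128; A_4A_5 = 72·11·46 = 36432; A_5A_6 = 11·46·12 = 6072.
Length 3: A_1..A_3: k=1: 0+3240+26·5·72=12600; k=2: 1170+0+26·9·72=18018 → min 12600 | A_2..A_4: k=2: 0+7128+5·9·11=7623; k=3: 3240+0+5·72·11=7200 → min 7200 | A_3..A_5: k=3: 0+36432+9·72·46=66240; k=4: 7128+0+9·11·46=11682 → min 11682 | A_4..A_6: k=4: 0+6072+72·11·12=15576; k=5: 36432+0+72·46·12=76176 → min 15576.
Length 4: A_1..A_4: k=1: 0+7200+26·5·11=8630; k=2: 1170+7128+26·9·11=10872; k=3: 12600+0+26·72·11=33192 → min 8630 | A_2..A_5: k=2: 0+11682+5·9·46=13752; k=3: 3240+36432+5·72·46=56232; k=4: 7200+0+5·11·46=9730 → min 9730 | A_3..A_6: k=3: 0+15576+9·72·12=23352; k=4: 7128+6072+9·11·12=14388; k=5: 11682+0+9·46·12=16650 → min 14388.
Length 5: A_1..A_5: k=1: 0+9730+26·5·46=15710; k=2: 1170+11682+26·9·46=23616; k=3: 12600+36432+26·72·46=135144; k=4: 8630+0+26·11·46=21786 → min 15710 | A_2..A_6: k=2: 0+14388+5·9·12=14928; k=3: 3240+15576+5·72·12=23136; k=4: 7200+6072+5·11·12=13932; k=5: 9730+0+5·46·12=12490 → min 12490.
Length 6: A_1..A_6: k=1: 0+12490+26·5·12=14050; k=2: 1170+14388+26·9·12=18366; k=3: 12600+15576+26·72·12=50640; k=4: 8630+6072+26·11·12=18134; k=5: 15710+0+26·46·12=30062 → min 14050.
Optimal order: (A_1 · ((((A_2 · A_3) · A_4) · A_5) · A_6)) with cost 14050.

14050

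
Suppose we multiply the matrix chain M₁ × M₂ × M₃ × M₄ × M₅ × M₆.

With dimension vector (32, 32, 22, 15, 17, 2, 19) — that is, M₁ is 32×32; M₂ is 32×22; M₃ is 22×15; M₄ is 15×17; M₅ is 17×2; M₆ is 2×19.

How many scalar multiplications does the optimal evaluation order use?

5842

Adjacent pairs: M₁M₂ = 32·32·22 = 22528; M₂M₃ = 32·22·15 = 10560; M₃M₄ = 22·15·17 = 5610; M₄M₅ = 15·17·2 = 510; M₅M₆ = 17·2·19 = 646.
Length 3: M₁..M₃: k=1: 0+10560+32·32·15=25920; k=2: 22528+0+32·22·15=33088 → min 25920 | M₂..M₄: k=2: 0+5610+32·22·17=17578; k=3: 10560+0+32·15·17=18720 → min 17578 | M₃..M₅: k=3: 0+510+22·15·2=1170; k=4: 5610+0+22·17·2=6358 → min 1170 | M₄..M₆: k=4: 0+646+15·17·19=5491; k=5: 510+0+15·2·19=1080 → min 1080.
Length 4: M₁..M₄: k=1: 0+17578+32·32·17=34986; k=2: 22528+5610+32·22·17=40106; k=3: 25920+0+32·15·17=34080 → min 34080 | M₂..M₅: k=2: 0+1170+32·22·2=2578; k=3: 10560+510+32·15·2=12030; k=4: 17578+0+32·17·2=18666 → min 2578 | M₃..M₆: k=3: 0+1080+22·15·19=7350; k=4: 5610+646+22·17·19=13362; k=5: 1170+0+22·2·19=2006 → min 2006.
Length 5: M₁..M₅: k=1: 0+2578+32·32·2=4626; k=2: 22528+1170+32·22·2=25106; k=3: 25920+510+32·15·2=27390; k=4: 34080+0+32·17·2=35168 → min 4626 | M₂..M₆: k=2: 0+2006+32·22·19=15382; k=3: 10560+1080+32·15·19=20760; k=4: 17578+646+32·17·19=28560; k=5: 2578+0+32·2·19=3794 → min 3794.
Length 6: M₁..M₆: k=1: 0+3794+32·32·19=23250; k=2: 22528+2006+32·22·19=37910; k=3: 25920+1080+32·15·19=36120; k=4: 34080+646+32·17·19=45062; k=5: 4626+0+32·2·19=5842 → min 5842.
Optimal order: ((M₁ × (M₂ × (M₃ × (M₄ × M₅)))) × M₆) with cost 5842.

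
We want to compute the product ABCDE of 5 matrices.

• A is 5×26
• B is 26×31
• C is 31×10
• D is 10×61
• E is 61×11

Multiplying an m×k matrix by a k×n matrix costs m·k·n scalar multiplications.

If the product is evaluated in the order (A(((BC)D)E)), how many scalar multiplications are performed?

42796

(BC): 26×31 by 31×10 → 26×10, cost 26·31·10 = 8060
((BC)D): 26×10 by 10×61 → 26×61, cost 26·10·61 = 15860; cumulative 23920
(((BC)D)E): 26×61 by 61×11 → 26×11, cost 26·61·11 = 17446; cumulative 41366
(A(((BC)D)E)): 5×26 by 26×11 → 5×11, cost 5·26·11 = 1430; cumulative 42796
Total: 42796 scalar multiplications.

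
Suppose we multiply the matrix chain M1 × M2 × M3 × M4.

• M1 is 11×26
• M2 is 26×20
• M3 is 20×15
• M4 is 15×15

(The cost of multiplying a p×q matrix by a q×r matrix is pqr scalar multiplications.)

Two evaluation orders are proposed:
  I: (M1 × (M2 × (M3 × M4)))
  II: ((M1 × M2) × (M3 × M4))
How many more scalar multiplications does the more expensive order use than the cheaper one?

Order I = (M1 × (M2 × (M3 × M4))): (M3 × M4): 20×15 by 15×15 → 20×15, cost 20·15·15 = 4500; (M2 × (M3 × M4)): 26×20 by 20×15 → 26×15, cost 26·20·15 = 7800; cumulative 12300; (M1 × (M2 × (M3 × M4))): 11×26 by 26×15 → 11×15, cost 11·26·15 = 4290; cumulative 16590. Total 16590.
Order II = ((M1 × M2) × (M3 × M4)): (M1 × M2): 11×26 by 26×20 → 11×20, cost 11·26·20 = 5720; (M3 × M4): 20×15 by 15×15 → 20×15, cost 20·15·15 = 4500; ((M1 × M2) × (M3 × M4)): 11×20 by 20×15 → 11×15, cost 11·20·15 = 3300; cumulative 13520. Total 13520.
Difference: |16590 − 13520| = 3070.

3070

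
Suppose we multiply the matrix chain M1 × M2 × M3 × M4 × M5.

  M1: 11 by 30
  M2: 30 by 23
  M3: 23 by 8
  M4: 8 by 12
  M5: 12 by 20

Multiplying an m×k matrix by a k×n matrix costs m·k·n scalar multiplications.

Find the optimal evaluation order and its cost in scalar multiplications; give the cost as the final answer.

11840

Adjacent pairs: M1M2 = 11·30·23 = 7590; M2M3 = 30·23·8 = 5520; M3M4 = 23·8·12 = 2208; M4M5 = 8·12·20 = 1920.
Length 3: M1..M3: k=1: 0+5520+11·30·8=8160; k=2: 7590+0+11·23·8=9614 → min 8160 | M2..M4: k=2: 0+2208+30·23·12=10488; k=3: 5520+0+30·8·12=8400 → min 8400 | M3..M5: k=3: 0+1920+23·8·20=5600; k=4: 2208+0+23·12·20=7728 → min 5600.
Length 4: M1..M4: k=1: 0+8400+11·30·12=12360; k=2: 7590+2208+11·23·12=12834; k=3: 8160+0+11·8·12=9216 → min 9216 | M2..M5: k=2: 0+5600+30·23·20=19400; k=3: 5520+1920+30·8·20=12240; k=4: 8400+0+30·12·20=15600 → min 12240.
Length 5: M1..M5: k=1: 0+12240+11·30·20=18840; k=2: 7590+5600+11·23·20=18250; k=3: 8160+1920+11·8·20=11840; k=4: 9216+0+11·12·20=11856 → min 11840.
Optimal parenthesization: ((M1 × (M2 × M3)) × (M4 × M5)) with cost 11840.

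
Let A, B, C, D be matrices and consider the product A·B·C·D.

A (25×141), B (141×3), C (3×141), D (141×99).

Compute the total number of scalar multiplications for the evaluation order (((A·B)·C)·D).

(A·B): 25×141 by 141×3 → 25×3, cost 25·141·3 = 10575
((A·B)·C): 25×3 by 3×141 → 25×141, cost 25·3·141 = 10575; cumulative 21150
(((A·B)·C)·D): 25×141 by 141×99 → 25×99, cost 25·141·99 = 348975; cumulative 370125
Total: 370125 scalar multiplications.

370125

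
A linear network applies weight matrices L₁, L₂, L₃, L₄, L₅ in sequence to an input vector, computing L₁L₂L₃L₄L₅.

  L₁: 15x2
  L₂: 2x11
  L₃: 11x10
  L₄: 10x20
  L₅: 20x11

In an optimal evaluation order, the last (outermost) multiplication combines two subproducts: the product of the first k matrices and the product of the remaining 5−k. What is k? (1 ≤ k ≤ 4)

1

Adjacent pairs: L₁L₂ = 15·2·11 = 330; L₂L₃ = 2·11·10 = 220; L₃L₄ = 11·10·20 = 2200; L₄L₅ = 10·20·11 = 2200.
Length 3: L₁..L₃: k=1: 0+220+15·2·10=520; k=2: 330+0+15·11·10=1980 → min 520 | L₂..L₄: k=2: 0+2200+2·11·20=2640; k=3: 220+0+2·10·20=620 → min 620 | L₃..L₅: k=3: 0+2200+11·10·11=3410; k=4: 2200+0+11·20·11=4620 → min 3410.
Length 4: L₁..L₄: k=1: 0+620+15·2·20=1220; k=2: 330+2200+15·11·20=5830; k=3: 520+0+15·10·20=3520 → min 1220 | L₂..L₅: k=2: 0+3410+2·11·11=3652; k=3: 220+2200+2·10·11=2640; k=4: 620+0+2·20·11=1060 → min 1060.
Top-level splits: k=1: (L₁..L₁)·(L₂..L₅) → 0+1060+15·2·11 = 1390; k=2: (L₁..L₂)·(L₃..L₅) → 330+3410+15·11·11 = 5555; k=3: (L₁..L₃)·(L₄..L₅) → 520+2200+15·10·11 = 4370; k=4: (L₁..L₄)·(L₅..L₅) → 1220+0+15·20·11 = 4520.
Best split is after L₁, i.e. k = 1.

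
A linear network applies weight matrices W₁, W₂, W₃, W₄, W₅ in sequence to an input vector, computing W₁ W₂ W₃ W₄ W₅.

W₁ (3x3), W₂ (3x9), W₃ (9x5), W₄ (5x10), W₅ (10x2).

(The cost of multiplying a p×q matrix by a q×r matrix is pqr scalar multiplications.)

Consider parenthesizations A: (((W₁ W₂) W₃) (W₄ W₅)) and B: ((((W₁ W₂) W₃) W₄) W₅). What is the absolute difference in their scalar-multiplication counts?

80

Order A = (((W₁ W₂) W₃) (W₄ W₅)): (W₁ W₂): 3×3 by 3×9 → 3×9, cost 3·3·9 = 81; ((W₁ W₂) W₃): 3×9 by 9×5 → 3×5, cost 3·9·5 = 135; cumulative 216; (W₄ W₅): 5×10 by 10×2 → 5×2, cost 5·10·2 = 100; (((W₁ W₂) W₃) (W₄ W₅)): 3×5 by 5×2 → 3×2, cost 3·5·2 = 30; cumulative 346. Total 346.
Order B = ((((W₁ W₂) W₃) W₄) W₅): (W₁ W₂): 3×3 by 3×9 → 3×9, cost 3·3·9 = 81; ((W₁ W₂) W₃): 3×9 by 9×5 → 3×5, cost 3·9·5 = 135; cumulative 216; (((W₁ W₂) W₃) W₄): 3×5 by 5×10 → 3×10, cost 3·5·10 = 150; cumulative 366; ((((W₁ W₂) W₃) W₄) W₅): 3×10 by 10×2 → 3×2, cost 3·10·2 = 60; cumulative 426. Total 426.
Difference: |346 − 426| = 80.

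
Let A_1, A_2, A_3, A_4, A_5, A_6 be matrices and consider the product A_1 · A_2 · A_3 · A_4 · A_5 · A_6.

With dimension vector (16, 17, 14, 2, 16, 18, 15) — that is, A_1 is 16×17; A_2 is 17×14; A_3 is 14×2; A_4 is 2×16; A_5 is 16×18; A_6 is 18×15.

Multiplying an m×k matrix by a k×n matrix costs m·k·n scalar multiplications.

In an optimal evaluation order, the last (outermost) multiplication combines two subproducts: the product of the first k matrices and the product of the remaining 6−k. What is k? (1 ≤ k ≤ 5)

Adjacent pairs: A_1A_2 = 16·17·14 = 3808; A_2A_3 = 17·14·2 = 476; A_3A_4 = 14·2·16 = 448; A_4A_5 = 2·16·18 = 576; A_5A_6 = 16·18·15 = 4320.
Length 3: A_1..A_3: k=1: 0+476+16·17·2=1020; k=2: 3808+0+16·14·2=4256 → min 1020 | A_2..A_4: k=2: 0+448+17·14·16=4256; k=3: 476+0+17·2·16=1020 → min 1020 | A_3..A_5: k=3: 0+576+14·2·18=1080; k=4: 448+0+14·16·18=4480 → min 1080 | A_4..A_6: k=4: 0+4320+2·16·15=4800; k=5: 576+0+2·18·15=1116 → min 1116.
Length 4: A_1..A_4: k=1: 0+1020+16·17·16=5372; k=2: 3808+448+16·14·16=7840; k=3: 1020+0+16·2·16=1532 → min 1532 | A_2..A_5: k=2: 0+1080+17·14·18=5364; k=3: 476+576+17·2·18=1664; k=4: 1020+0+17·16·18=5916 → min 1664 | A_3..A_6: k=3: 0+1116+14·2·15=1536; k=4: 448+4320+14·16·15=8128; k=5: 1080+0+14·18·15=4860 → min 1536.
Length 5: A_1..A_5: k=1: 0+1664+16·17·18=6560; k=2: 3808+1080+16·14·18=8920; k=3: 1020+576+16·2·18=2172; k=4: 1532+0+16·16·18=6140 → min 2172 | A_2..A_6: k=2: 0+1536+17·14·15=5106; k=3: 476+1116+17·2·15=2102; k=4: 1020+4320+17·16·15=9420; k=5: 1664+0+17·18·15=6254 → min 2102.
Top-level splits: k=1: (A_1..A_1)·(A_2..A_6) → 0+2102+16·17·15 = 6182; k=2: (A_1..A_2)·(A_3..A_6) → 3808+1536+16·14·15 = 8704; k=3: (A_1..A_3)·(A_4..A_6) → 1020+1116+16·2·15 = 2616; k=4: (A_1..A_4)·(A_5..A_6) → 1532+4320+16·16·15 = 9692; k=5: (A_1..A_5)·(A_6..A_6) → 2172+0+16·18·15 = 6492.
Best split is after A_3, i.e. k = 3.

3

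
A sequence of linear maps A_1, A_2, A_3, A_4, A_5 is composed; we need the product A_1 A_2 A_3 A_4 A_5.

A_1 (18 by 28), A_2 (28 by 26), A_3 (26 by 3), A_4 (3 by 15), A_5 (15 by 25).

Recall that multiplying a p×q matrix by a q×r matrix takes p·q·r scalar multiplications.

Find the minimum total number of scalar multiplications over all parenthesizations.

Adjacent pairs: A_1A_2 = 18·28·26 = 13104; A_2A_3 = 28·26·3 = 2184; A_3A_4 = 26·3·15 = 1170; A_4A_5 = 3·15·25 = 1125.
Length 3: A_1..A_3: k=1: 0+2184+18·28·3=3696; k=2: 13104+0+18·26·3=14508 → min 3696 | A_2..A_4: k=2: 0+1170+28·26·15=12090; k=3: 2184+0+28·3·15=3444 → min 3444 | A_3..A_5: k=3: 0+1125+26·3·25=3075; k=4: 1170+0+26·15·25=10920 → min 3075.
Length 4: A_1..A_4: k=1: 0+3444+18·28·15=11004; k=2: 13104+1170+18·26·15=21294; k=3: 3696+0+18·3·15=4506 → min 4506 | A_2..A_5: k=2: 0+3075+28·26·25=21275; k=3: 2184+1125+28·3·25=5409; k=4: 3444+0+28·15·25=13944 → min 5409.
Length 5: A_1..A_5: k=1: 0+5409+18·28·25=18009; k=2: 13104+3075+18·26·25=27879; k=3: 3696+1125+18·3·25=6171; k=4: 4506+0+18·15·25=11256 → min 6171.
Optimal order: ((A_1 (A_2 A_3)) (A_4 A_5)) with cost 6171.

6171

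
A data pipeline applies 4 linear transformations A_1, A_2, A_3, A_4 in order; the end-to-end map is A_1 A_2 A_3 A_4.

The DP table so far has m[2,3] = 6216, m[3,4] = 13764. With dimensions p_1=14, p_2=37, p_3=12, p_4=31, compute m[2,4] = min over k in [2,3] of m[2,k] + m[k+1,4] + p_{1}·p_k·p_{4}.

11424

m[2,4] = min over k∈[2,3] of m[2,k]+m[k+1,4]+p_{1}·p_k·p_{4}.
k=2: 0 + 13764 + 14·37·31 = 29822; k=3: 6216 + 0 + 14·12·31 = 11424.
Minimum: 11424 at k=3.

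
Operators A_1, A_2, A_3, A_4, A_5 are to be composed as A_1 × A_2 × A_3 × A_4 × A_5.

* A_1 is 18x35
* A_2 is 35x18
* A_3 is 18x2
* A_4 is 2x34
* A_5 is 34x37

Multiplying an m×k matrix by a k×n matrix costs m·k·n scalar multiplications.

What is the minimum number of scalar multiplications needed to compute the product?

6368

Adjacent pairs: A_1A_2 = 18·35·18 = 11340; A_2A_3 = 35·18·2 = 1260; A_3A_4 = 18·2·34 = 1224; A_4A_5 = 2·34·37 = 2516.
Length 3: A_1..A_3: k=1: 0+1260+18·35·2=2520; k=2: 11340+0+18·18·2=11988 → min 2520 | A_2..A_4: k=2: 0+1224+35·18·34=22644; k=3: 1260+0+35·2·34=3640 → min 3640 | A_3..A_5: k=3: 0+2516+18·2·37=3848; k=4: 1224+0+18·34·37=23868 → min 3848.
Length 4: A_1..A_4: k=1: 0+3640+18·35·34=25060; k=2: 11340+1224+18·18·34=23580; k=3: 2520+0+18·2·34=3744 → min 3744 | A_2..A_5: k=2: 0+3848+35·18·37=27158; k=3: 1260+2516+35·2·37=6366; k=4: 3640+0+35·34·37=47670 → min 6366.
Length 5: A_1..A_5: k=1: 0+6366+18·35·37=29676; k=2: 11340+3848+18·18·37=27176; k=3: 2520+2516+18·2·37=6368; k=4: 3744+0+18·34·37=26388 → min 6368.
Optimal order: ((A_1 × (A_2 × A_3)) × (A_4 × A_5)) with cost 6368.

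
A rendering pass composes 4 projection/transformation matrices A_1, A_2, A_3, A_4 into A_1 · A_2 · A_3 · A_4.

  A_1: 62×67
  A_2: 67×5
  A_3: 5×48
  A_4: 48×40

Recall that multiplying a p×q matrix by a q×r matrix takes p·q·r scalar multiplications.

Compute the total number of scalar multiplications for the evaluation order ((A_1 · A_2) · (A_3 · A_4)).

(A_1 · A_2): 62×67 by 67×5 → 62×5, cost 62·67·5 = 20770
(A_3 · A_4): 5×48 by 48×40 → 5×40, cost 5·48·40 = 9600
((A_1 · A_2) · (A_3 · A_4)): 62×5 by 5×40 → 62×40, cost 62·5·40 = 12400; cumulative 42770
Total: 42770 scalar multiplications.

42770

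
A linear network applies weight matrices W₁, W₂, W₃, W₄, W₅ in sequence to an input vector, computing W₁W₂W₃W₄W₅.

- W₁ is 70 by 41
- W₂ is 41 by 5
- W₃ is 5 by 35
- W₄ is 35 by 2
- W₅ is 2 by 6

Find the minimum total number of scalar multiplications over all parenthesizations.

Adjacent pairs: W₁W₂ = 70·41·5 = 14350; W₂W₃ = 41·5·35 = 7175; W₃W₄ = 5·35·2 = 350; W₄W₅ = 35·2·6 = 420.
Length 3: W₁..W₃: k=1: 0+7175+70·41·35=107625; k=2: 14350+0+70·5·35=26600 → min 26600 | W₂..W₄: k=2: 0+350+41·5·2=760; k=3: 7175+0+41·35·2=10045 → min 760 | W₃..W₅: k=3: 0+420+5·35·6=1470; k=4: 350+0+5·2·6=410 → min 410.
Length 4: W₁..W₄: k=1: 0+760+70·41·2=6500; k=2: 14350+350+70·5·2=15400; k=3: 26600+0+70·35·2=31500 → min 6500 | W₂..W₅: k=2: 0+410+41·5·6=1640; k=3: 7175+420+41·35·6=16205; k=4: 760+0+41·2·6=1252 → min 1252.
Length 5: W₁..W₅: k=1: 0+1252+70·41·6=18472; k=2: 14350+410+70·5·6=16860; k=3: 26600+420+70·35·6=41720; k=4: 6500+0+70·2·6=7340 → min 7340.
Optimal order: ((W₁(W₂(W₃W₄)))W₅) with cost 7340.

7340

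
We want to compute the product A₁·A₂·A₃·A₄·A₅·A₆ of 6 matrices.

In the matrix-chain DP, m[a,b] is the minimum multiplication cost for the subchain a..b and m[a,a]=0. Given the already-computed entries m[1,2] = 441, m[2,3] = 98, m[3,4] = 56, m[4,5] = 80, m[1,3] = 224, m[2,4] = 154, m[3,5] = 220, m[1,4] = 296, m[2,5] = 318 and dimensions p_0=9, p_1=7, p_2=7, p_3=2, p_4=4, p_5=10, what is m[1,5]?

m[1,5] = min over k∈[1,4] of m[1,k]+m[k+1,5]+p_{0}·p_k·p_{5}.
k=1: 0 + 318 + 9·7·10 = 948; k=2: 441 + 220 + 9·7·10 = 1291; k=3: 224 + 80 + 9·2·10 = 484; k=4: 296 + 0 + 9·4·10 = 656.
Minimum: 484 at k=3.

484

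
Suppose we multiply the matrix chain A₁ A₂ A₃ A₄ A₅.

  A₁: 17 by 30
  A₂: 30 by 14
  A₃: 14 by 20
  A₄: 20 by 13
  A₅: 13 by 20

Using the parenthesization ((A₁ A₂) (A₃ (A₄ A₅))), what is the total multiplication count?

22700

(A₁ A₂): 17×30 by 30×14 → 17×14, cost 17·30·14 = 7140
(A₄ A₅): 20×13 by 13×20 → 20×20, cost 20·13·20 = 5200
(A₃ (A₄ A₅)): 14×20 by 20×20 → 14×20, cost 14·20·20 = 5600; cumulative 10800
((A₁ A₂) (A₃ (A₄ A₅))): 17×14 by 14×20 → 17×20, cost 17·14·20 = 4760; cumulative 22700
Total: 22700 scalar multiplications.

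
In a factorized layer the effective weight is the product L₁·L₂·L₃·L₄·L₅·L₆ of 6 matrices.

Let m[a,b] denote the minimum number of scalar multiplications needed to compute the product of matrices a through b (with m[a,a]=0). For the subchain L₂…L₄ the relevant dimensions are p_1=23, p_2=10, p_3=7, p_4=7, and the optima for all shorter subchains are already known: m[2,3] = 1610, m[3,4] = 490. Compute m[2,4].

m[2,4] = min over k∈[2,3] of m[2,k]+m[k+1,4]+p_{1}·p_k·p_{4}.
k=2: 0 + 490 + 23·10·7 = 2100; k=3: 1610 + 0 + 23·7·7 = 2737.
Minimum: 2100 at k=2.

2100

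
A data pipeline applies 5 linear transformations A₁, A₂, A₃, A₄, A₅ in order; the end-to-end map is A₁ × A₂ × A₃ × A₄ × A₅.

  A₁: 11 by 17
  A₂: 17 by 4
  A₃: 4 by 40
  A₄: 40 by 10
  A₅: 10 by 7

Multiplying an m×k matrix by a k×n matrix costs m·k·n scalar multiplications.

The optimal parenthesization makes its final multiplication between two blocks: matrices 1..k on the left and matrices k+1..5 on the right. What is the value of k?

2

Adjacent pairs: A₁A₂ = 11·17·4 = 748; A₂A₃ = 17·4·40 = 2720; A₃A₄ = 4·40·10 = 1600; A₄A₅ = 40·10·7 = 2800.
Length 3: A₁..A₃: k=1: 0+2720+11·17·40=10200; k=2: 748+0+11·4·40=2508 → min 2508 | A₂..A₄: k=2: 0+1600+17·4·10=2280; k=3: 2720+0+17·40·10=9520 → min 2280 | A₃..A₅: k=3: 0+2800+4·40·7=3920; k=4: 1600+0+4·10·7=1880 → min 1880.
Length 4: A₁..A₄: k=1: 0+2280+11·17·10=4150; k=2: 748+1600+11·4·10=2788; k=3: 2508+0+11·40·10=6908 → min 2788 | A₂..A₅: k=2: 0+1880+17·4·7=2356; k=3: 2720+2800+17·40·7=10280; k=4: 2280+0+17·10·7=3470 → min 2356.
Top-level splits: k=1: (A₁..A₁)·(A₂..A₅) → 0+2356+11·17·7 = 3665; k=2: (A₁..A₂)·(A₃..A₅) → 748+1880+11·4·7 = 2936; k=3: (A₁..A₃)·(A₄..A₅) → 2508+2800+11·40·7 = 8388; k=4: (A₁..A₄)·(A₅..A₅) → 2788+0+11·10·7 = 3558.
Best split is after A₂, i.e. k = 2.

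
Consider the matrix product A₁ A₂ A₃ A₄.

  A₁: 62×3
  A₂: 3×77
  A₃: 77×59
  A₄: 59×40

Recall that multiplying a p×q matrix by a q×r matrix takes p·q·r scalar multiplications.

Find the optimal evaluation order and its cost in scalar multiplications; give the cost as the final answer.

Adjacent pairs: A₁A₂ = 62·3·77 = 14322; A₂A₃ = 3·77·59 = 13629; A₃A₄ = 77·59·40 = 181720.
Length 3: A₁..A₃: k=1: 0+13629+62·3·59=24603; k=2: 14322+0+62·77·59=295988 → min 24603 | A₂..A₄: k=2: 0+181720+3·77·40=190960; k=3: 13629+0+3·59·40=20709 → min 20709.
Length 4: A₁..A₄: k=1: 0+20709+62·3·40=28149; k=2: 14322+181720+62·77·40=387002; k=3: 24603+0+62·59·40=170923 → min 28149.
Optimal parenthesization: (A₁ ((A₂ A₃) A₄)) with cost 28149.

28149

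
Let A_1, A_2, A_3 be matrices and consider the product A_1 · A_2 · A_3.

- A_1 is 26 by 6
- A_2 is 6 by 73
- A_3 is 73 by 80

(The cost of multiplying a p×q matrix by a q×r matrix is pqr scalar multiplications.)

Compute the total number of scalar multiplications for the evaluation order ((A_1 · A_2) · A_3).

163228

(A_1 · A_2): 26×6 by 6×73 → 26×73, cost 26·6·73 = 11388
((A_1 · A_2) · A_3): 26×73 by 73×80 → 26×80, cost 26·73·80 = 151840; cumulative 163228
Total: 163228 scalar multiplications.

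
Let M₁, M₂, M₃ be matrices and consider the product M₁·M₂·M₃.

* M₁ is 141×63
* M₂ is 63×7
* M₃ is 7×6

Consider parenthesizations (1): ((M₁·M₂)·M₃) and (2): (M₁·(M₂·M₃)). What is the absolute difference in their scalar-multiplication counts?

12159

Order (1) = ((M₁·M₂)·M₃): (M₁·M₂): 141×63 by 63×7 → 141×7, cost 141·63·7 = 62181; ((M₁·M₂)·M₃): 141×7 by 7×6 → 141×6, cost 141·7·6 = 5922; cumulative 68103. Total 68103.
Order (2) = (M₁·(M₂·M₃)): (M₂·M₃): 63×7 by 7×6 → 63×6, cost 63·7·6 = 2646; (M₁·(M₂·M₃)): 141×63 by 63×6 → 141×6, cost 141·63·6 = 53298; cumulative 55944. Total 55944.
Difference: |68103 − 55944| = 12159.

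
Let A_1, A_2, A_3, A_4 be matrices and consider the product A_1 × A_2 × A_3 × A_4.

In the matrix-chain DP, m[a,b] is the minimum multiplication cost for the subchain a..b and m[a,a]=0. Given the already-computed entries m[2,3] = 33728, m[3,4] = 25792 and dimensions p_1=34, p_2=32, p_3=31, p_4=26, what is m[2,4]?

m[2,4] = min over k∈[2,3] of m[2,k]+m[k+1,4]+p_{1}·p_k·p_{4}.
k=2: 0 + 25792 + 34·32·26 = 54080; k=3: 33728 + 0 + 34·31·26 = 61132.
Minimum: 54080 at k=2.

54080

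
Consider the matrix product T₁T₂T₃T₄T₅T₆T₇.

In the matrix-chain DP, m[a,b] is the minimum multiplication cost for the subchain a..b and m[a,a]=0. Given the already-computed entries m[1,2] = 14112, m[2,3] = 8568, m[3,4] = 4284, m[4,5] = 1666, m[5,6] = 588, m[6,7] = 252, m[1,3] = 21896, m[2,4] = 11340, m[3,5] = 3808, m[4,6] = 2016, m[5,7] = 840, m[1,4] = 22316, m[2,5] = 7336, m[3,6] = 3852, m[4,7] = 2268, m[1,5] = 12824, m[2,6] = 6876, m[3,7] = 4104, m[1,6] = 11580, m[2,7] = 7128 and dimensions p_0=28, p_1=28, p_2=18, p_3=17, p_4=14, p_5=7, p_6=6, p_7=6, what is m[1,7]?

m[1,7] = min over k∈[1,6] of m[1,k]+m[k+1,7]+p_{0}·p_k·p_{7}.
k=1: 0 + 7128 + 28·28·6 = 11832; k=2: 14112 + 4104 + 28·18·6 = 21240; k=3: 21896 + 2268 + 28·17·6 = 27020; k=4: 22316 + 840 + 28·14·6 = 25508; k=5: 12824 + 252 + 28·7·6 = 14252; k=6: 11580 + 0 + 28·6·6 = 12588.
Minimum: 11832 at k=1.

11832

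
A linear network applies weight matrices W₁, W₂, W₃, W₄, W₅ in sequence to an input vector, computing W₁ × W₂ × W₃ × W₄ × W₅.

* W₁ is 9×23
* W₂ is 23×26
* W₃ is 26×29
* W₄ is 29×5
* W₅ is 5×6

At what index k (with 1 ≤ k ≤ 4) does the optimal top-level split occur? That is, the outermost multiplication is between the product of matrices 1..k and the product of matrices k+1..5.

Adjacent pairs: W₁W₂ = 9·23·26 = 5382; W₂W₃ = 23·26·29 = 17342; W₃W₄ = 26·29·5 = 3770; W₄W₅ = 29·5·6 = 870.
Length 3: W₁..W₃: k=1: 0+17342+9·23·29=23345; k=2: 5382+0+9·26·29=12168 → min 12168 | W₂..W₄: k=2: 0+3770+23·26·5=6760; k=3: 17342+0+23·29·5=20677 → min 6760 | W₃..W₅: k=3: 0+870+26·29·6=5394; k=4: 3770+0+26·5·6=4550 → min 4550.
Length 4: W₁..W₄: k=1: 0+6760+9·23·5=7795; k=2: 5382+3770+9·26·5=10322; k=3: 12168+0+9·29·5=13473 → min 7795 | W₂..W₅: k=2: 0+4550+23·26·6=8138; k=3: 17342+870+23·29·6=22214; k=4: 6760+0+23·5·6=7450 → min 7450.
Top-level splits: k=1: (W₁..W₁)·(W₂..W₅) → 0+7450+9·23·6 = 8692; k=2: (W₁..W₂)·(W₃..W₅) → 5382+4550+9·26·6 = 11336; k=3: (W₁..W₃)·(W₄..W₅) → 12168+870+9·29·6 = 14604; k=4: (W₁..W₄)·(W₅..W₅) → 7795+0+9·5·6 = 8065.
Best split is after W₄, i.e. k = 4.

4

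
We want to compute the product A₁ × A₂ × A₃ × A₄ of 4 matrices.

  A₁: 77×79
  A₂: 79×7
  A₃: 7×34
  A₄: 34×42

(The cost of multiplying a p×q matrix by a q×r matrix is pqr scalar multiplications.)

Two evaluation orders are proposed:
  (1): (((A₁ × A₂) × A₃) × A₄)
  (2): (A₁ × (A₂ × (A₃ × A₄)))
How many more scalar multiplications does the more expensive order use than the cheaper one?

117845

Order (1) = (((A₁ × A₂) × A₃) × A₄): (A₁ × A₂): 77×79 by 79×7 → 77×7, cost 77·79·7 = 42581; ((A₁ × A₂) × A₃): 77×7 by 7×34 → 77×34, cost 77·7·34 = 18326; cumulative 60907; (((A₁ × A₂) × A₃) × A₄): 77×34 by 34×42 → 77×42, cost 77·34·42 = 109956; cumulative 170863. Total 170863.
Order (2) = (A₁ × (A₂ × (A₃ × A₄))): (A₃ × A₄): 7×34 by 34×42 → 7×42, cost 7·34·42 = 9996; (A₂ × (A₃ × A₄)): 79×7 by 7×42 → 79×42, cost 79·7·42 = 23226; cumulative 33222; (A₁ × (A₂ × (A₃ × A₄))): 77×79 by 79×42 → 77×42, cost 77·79·42 = 255486; cumulative 288708. Total 288708.
Difference: |170863 − 288708| = 117845.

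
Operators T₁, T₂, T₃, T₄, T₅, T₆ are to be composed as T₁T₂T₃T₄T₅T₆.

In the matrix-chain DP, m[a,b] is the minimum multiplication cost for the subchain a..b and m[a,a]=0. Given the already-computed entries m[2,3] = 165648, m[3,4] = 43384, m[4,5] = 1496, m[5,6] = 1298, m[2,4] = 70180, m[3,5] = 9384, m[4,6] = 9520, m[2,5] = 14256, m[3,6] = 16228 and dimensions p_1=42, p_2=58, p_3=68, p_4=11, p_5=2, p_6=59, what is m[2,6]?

m[2,6] = min over k∈[2,5] of m[2,k]+m[k+1,6]+p_{1}·p_k·p_{6}.
k=2: 0 + 16228 + 42·58·59 = 159952; k=3: 165648 + 9520 + 42·68·59 = 343672; k=4: 70180 + 1298 + 42·11·59 = 98736; k=5: 14256 + 0 + 42·2·59 = 19212.
Minimum: 19212 at k=5.

19212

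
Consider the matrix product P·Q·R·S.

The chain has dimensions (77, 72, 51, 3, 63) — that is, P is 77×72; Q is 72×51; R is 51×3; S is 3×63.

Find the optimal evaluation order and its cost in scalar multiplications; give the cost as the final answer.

42201

Adjacent pairs: PQ = 77·72·51 = 282744; QR = 72·51·3 = 11016; RS = 51·3·63 = 9639.
Length 3: P..R: k=1: 0+11016+77·72·3=27648; k=2: 282744+0+77·51·3=294525 → min 27648 | Q..S: k=2: 0+9639+72·51·63=240975; k=3: 11016+0+72·3·63=24624 → min 24624.
Length 4: P..S: k=1: 0+24624+77·72·63=373896; k=2: 282744+9639+77·51·63=539784; k=3: 27648+0+77·3·63=42201 → min 42201.
Optimal parenthesization: ((P·(Q·R))·S) with cost 42201.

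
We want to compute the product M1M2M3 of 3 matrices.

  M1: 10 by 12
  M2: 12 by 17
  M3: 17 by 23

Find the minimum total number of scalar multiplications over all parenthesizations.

5950

Order (M1(M2M3)): (M2M3): 12×17 by 17×23 → 12×23, cost 12·17·23 = 4692; (M1(M2M3)): 10×12 by 12×23 → 10×23, cost 10·12·23 = 2760; cumulative 7452. Total 7452.
Order ((M1M2)M3): (M1M2): 10×12 by 12×17 → 10×17, cost 10·12·17 = 2040; ((M1M2)M3): 10×17 by 17×23 → 10×23, cost 10·17·23 = 3910; cumulative 5950. Total 5950.
Minimum: 5950.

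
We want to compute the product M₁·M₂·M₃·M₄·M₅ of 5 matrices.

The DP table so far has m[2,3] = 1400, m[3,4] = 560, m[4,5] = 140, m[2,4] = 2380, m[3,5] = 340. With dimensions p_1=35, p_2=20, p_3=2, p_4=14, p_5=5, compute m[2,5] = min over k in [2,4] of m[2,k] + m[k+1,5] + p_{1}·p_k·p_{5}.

1890

m[2,5] = min over k∈[2,4] of m[2,k]+m[k+1,5]+p_{1}·p_k·p_{5}.
k=2: 0 + 340 + 35·20·5 = 3840; k=3: 1400 + 140 + 35·2·5 = 1890; k=4: 2380 + 0 + 35·14·5 = 4830.
Minimum: 1890 at k=3.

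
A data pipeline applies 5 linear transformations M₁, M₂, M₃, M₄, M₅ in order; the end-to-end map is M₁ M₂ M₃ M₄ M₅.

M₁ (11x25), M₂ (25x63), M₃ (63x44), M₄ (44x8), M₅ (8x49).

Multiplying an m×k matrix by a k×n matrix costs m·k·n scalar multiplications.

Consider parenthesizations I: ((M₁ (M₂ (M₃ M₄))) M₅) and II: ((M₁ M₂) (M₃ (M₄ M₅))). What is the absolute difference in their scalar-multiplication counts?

163070

Order I = ((M₁ (M₂ (M₃ M₄))) M₅): (M₃ M₄): 63×44 by 44×8 → 63×8, cost 63·44·8 = 22176; (M₂ (M₃ M₄)): 25×63 by 63×8 → 25×8, cost 25·63·8 = 12600; cumulative 34776; (M₁ (M₂ (M₃ M₄))): 11×25 by 25×8 → 11×8, cost 11·25·8 = 2200; cumulative 36976; ((M₁ (M₂ (M₃ M₄))) M₅): 11×8 by 8×49 → 11×49, cost 11·8·49 = 4312; cumulative 41288. Total 41288.
Order II = ((M₁ M₂) (M₃ (M₄ M₅))): (M₁ M₂): 11×25 by 25×63 → 11×63, cost 11·25·63 = 17325; (M₄ M₅): 44×8 by 8×49 → 44×49, cost 44·8·49 = 17248; (M₃ (M₄ M₅)): 63×44 by 44×49 → 63×49, cost 63·44·49 = 135828; cumulative 153076; ((M₁ M₂) (M₃ (M₄ M₅))): 11×63 by 63×49 → 11×49, cost 11·63·49 = 33957; cumulative 204358. Total 204358.
Difference: |41288 − 204358| = 163070.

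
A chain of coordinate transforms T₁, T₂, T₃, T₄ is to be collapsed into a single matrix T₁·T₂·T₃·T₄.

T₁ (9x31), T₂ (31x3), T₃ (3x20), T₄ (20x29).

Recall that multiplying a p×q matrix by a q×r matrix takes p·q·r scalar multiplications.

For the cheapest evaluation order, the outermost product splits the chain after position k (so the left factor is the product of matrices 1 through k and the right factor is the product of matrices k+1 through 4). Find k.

Adjacent pairs: T₁T₂ = 9·31·3 = 837; T₂T₃ = 31·3·20 = 1860; T₃T₄ = 3·20·29 = 1740.
Length 3: T₁..T₃: k=1: 0+1860+9·31·20=7440; k=2: 837+0+9·3·20=1377 → min 1377 | T₂..T₄: k=2: 0+1740+31·3·29=4437; k=3: 1860+0+31·20·29=19840 → min 4437.
Top-level splits: k=1: (T₁..T₁)·(T₂..T₄) → 0+4437+9·31·29 = 12528; k=2: (T₁..T₂)·(T₃..T₄) → 837+1740+9·3·29 = 3360; k=3: (T₁..T₃)·(T₄..T₄) → 1377+0+9·20·29 = 6597.
Best split is after T₂, i.e. k = 2.

2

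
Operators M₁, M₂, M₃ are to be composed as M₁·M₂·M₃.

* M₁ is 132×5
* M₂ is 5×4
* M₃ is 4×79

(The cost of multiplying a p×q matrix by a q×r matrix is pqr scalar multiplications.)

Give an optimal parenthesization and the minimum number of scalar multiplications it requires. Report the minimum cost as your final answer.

(M₁·(M₂·M₃)): cost 53720.
((M₁·M₂)·M₃): cost 44352.
Optimal: ((M₁·M₂)·M₃) with cost 44352.

44352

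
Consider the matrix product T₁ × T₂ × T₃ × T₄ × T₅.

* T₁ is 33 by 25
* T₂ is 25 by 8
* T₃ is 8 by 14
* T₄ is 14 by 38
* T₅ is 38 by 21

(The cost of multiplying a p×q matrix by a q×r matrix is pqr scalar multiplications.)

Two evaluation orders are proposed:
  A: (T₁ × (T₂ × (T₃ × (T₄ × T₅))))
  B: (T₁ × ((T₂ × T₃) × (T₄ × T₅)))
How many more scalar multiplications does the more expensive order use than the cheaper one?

3598

Order A = (T₁ × (T₂ × (T₃ × (T₄ × T₅)))): (T₄ × T₅): 14×38 by 38×21 → 14×21, cost 14·38·21 = 11172; (T₃ × (T₄ × T₅)): 8×14 by 14×21 → 8×21, cost 8·14·21 = 2352; cumulative 13524; (T₂ × (T₃ × (T₄ × T₅))): 25×8 by 8×21 → 25×21, cost 25·8·21 = 4200; cumulative 17724; (T₁ × (T₂ × (T₃ × (T₄ × T₅)))): 33×25 by 25×21 → 33×21, cost 33·25·21 = 17325; cumulative 35049. Total 35049.
Order B = (T₁ × ((T₂ × T₃) × (T₄ × T₅))): (T₂ × T₃): 25×8 by 8×14 → 25×14, cost 25·8·14 = 2800; (T₄ × T₅): 14×38 by 38×21 → 14×21, cost 14·38·21 = 11172; ((T₂ × T₃) × (T₄ × T₅)): 25×14 by 14×21 → 25×21, cost 25·14·21 = 7350; cumulative 21322; (T₁ × ((T₂ × T₃) × (T₄ × T₅))): 33×25 by 25×21 → 33×21, cost 33·25·21 = 17325; cumulative 38647. Total 38647.
Difference: |35049 − 38647| = 3598.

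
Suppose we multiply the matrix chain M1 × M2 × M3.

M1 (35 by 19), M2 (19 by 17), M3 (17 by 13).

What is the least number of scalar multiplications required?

Order (M1 × (M2 × M3)): (M2 × M3): 19×17 by 17×13 → 19×13, cost 19·17·13 = 4199; (M1 × (M2 × M3)): 35×19 by 19×13 → 35×13, cost 35·19·13 = 8645; cumulative 12844. Total 12844.
Order ((M1 × M2) × M3): (M1 × M2): 35×19 by 19×17 → 35×17, cost 35·19·17 = 11305; ((M1 × M2) × M3): 35×17 by 17×13 → 35×13, cost 35·17·13 = 7735; cumulative 19040. Total 19040.
Minimum: 12844.

12844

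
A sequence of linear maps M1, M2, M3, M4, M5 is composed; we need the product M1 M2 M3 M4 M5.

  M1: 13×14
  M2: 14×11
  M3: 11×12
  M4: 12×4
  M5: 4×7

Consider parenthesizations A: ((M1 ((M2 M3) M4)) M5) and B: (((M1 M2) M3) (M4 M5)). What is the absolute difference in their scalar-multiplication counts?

1534

Order A = ((M1 ((M2 M3) M4)) M5): (M2 M3): 14×11 by 11×12 → 14×12, cost 14·11·12 = 1848; ((M2 M3) M4): 14×12 by 12×4 → 14×4, cost 14·12·4 = 672; cumulative 2520; (M1 ((M2 M3) M4)): 13×14 by 14×4 → 13×4, cost 13·14·4 = 728; cumulative 3248; ((M1 ((M2 M3) M4)) M5): 13×4 by 4×7 → 13×7, cost 13·4·7 = 364; cumulative 3612. Total 3612.
Order B = (((M1 M2) M3) (M4 M5)): (M1 M2): 13×14 by 14×11 → 13×11, cost 13·14·11 = 2002; ((M1 M2) M3): 13×11 by 11×12 → 13×12, cost 13·11·12 = 1716; cumulative 3718; (M4 M5): 12×4 by 4×7 → 12×7, cost 12·4·7 = 336; (((M1 M2) M3) (M4 M5)): 13×12 by 12×7 → 13×7, cost 13·12·7 = 1092; cumulative 5146. Total 5146.
Difference: |3612 − 5146| = 1534.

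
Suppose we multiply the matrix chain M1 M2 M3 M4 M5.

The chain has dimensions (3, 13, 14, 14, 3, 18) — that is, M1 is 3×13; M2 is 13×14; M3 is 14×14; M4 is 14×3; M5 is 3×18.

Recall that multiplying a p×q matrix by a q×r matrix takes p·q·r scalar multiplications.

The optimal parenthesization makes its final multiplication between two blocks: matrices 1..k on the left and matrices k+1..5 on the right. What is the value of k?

Adjacent pairs: M1M2 = 3·13·14 = 546; M2M3 = 13·14·14 = 2548; M3M4 = 14·14·3 = 588; M4M5 = 14·3·18 = 756.
Length 3: M1..M3: k=1: 0+2548+3·13·14=3094; k=2: 546+0+3·14·14=1134 → min 1134 | M2..M4: k=2: 0+588+13·14·3=1134; k=3: 2548+0+13·14·3=3094 → min 1134 | M3..M5: k=3: 0+756+14·14·18=4284; k=4: 588+0+14·3·18=1344 → min 1344.
Length 4: M1..M4: k=1: 0+1134+3·13·3=1251; k=2: 546+588+3·14·3=1260; k=3: 1134+0+3·14·3=1260 → min 1251 | M2..M5: k=2: 0+1344+13·14·18=4620; k=3: 2548+756+13·14·18=6580; k=4: 1134+0+13·3·18=1836 → min 1836.
Top-level splits: k=1: (M1..M1)·(M2..M5) → 0+1836+3·13·18 = 2538; k=2: (M1..M2)·(M3..M5) → 546+1344+3·14·18 = 2646; k=3: (M1..M3)·(M4..M5) → 1134+756+3·14·18 = 2646; k=4: (M1..M4)·(M5..M5) → 1251+0+3·3·18 = 1413.
Best split is after M4, i.e. k = 4.

4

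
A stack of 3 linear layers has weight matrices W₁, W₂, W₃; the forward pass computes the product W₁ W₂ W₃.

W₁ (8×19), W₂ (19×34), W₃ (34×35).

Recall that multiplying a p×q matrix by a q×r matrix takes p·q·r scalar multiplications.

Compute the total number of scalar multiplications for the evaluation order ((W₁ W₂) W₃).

14688

(W₁ W₂): 8×19 by 19×34 → 8×34, cost 8·19·34 = 5168
((W₁ W₂) W₃): 8×34 by 34×35 → 8×35, cost 8·34·35 = 9520; cumulative 14688
Total: 14688 scalar multiplications.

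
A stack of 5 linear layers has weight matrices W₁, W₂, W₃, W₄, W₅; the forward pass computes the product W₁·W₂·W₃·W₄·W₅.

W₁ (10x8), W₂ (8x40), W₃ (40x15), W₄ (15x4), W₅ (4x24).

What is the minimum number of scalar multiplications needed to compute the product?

4960

Adjacent pairs: W₁W₂ = 10·8·40 = 3200; W₂W₃ = 8·40·15 = 4800; W₃W₄ = 40·15·4 = 2400; W₄W₅ = 15·4·24 = 1440.
Length 3: W₁..W₃: k=1: 0+4800+10·8·15=6000; k=2: 3200+0+10·40·15=9200 → min 6000 | W₂..W₄: k=2: 0+2400+8·40·4=3680; k=3: 4800+0+8·15·4=5280 → min 3680 | W₃..W₅: k=3: 0+1440+40·15·24=15840; k=4: 2400+0+40·4·24=6240 → min 6240.
Length 4: W₁..W₄: k=1: 0+3680+10·8·4=4000; k=2: 3200+2400+10·40·4=7200; k=3: 6000+0+10·15·4=6600 → min 4000 | W₂..W₅: k=2: 0+6240+8·40·24=13920; k=3: 4800+1440+8·15·24=9120; k=4: 3680+0+8·4·24=4448 → min 4448.
Length 5: W₁..W₅: k=1: 0+4448+10·8·24=6368; k=2: 3200+6240+10·40·24=19040; k=3: 6000+1440+10·15·24=11040; k=4: 4000+0+10·4·24=4960 → min 4960.
Optimal order: ((W₁·(W₂·(W₃·W₄)))·W₅) with cost 4960.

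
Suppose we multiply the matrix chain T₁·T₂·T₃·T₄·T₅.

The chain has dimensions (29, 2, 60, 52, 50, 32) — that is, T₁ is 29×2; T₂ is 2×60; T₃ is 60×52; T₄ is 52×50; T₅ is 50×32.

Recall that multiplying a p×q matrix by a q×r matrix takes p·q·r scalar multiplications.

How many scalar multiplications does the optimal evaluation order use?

Adjacent pairs: T₁T₂ = 29·2·60 = 3480; T₂T₃ = 2·60·52 = 6240; T₃T₄ = 60·52·50 = 156000; T₄T₅ = 52·50·32 = 83200.
Length 3: T₁..T₃: k=1: 0+6240+29·2·52=9256; k=2: 3480+0+29·60·52=93960 → min 9256 | T₂..T₄: k=2: 0+156000+2·60·50=162000; k=3: 6240+0+2·52·50=11440 → min 11440 | T₃..T₅: k=3: 0+83200+60·52·32=183040; k=4: 156000+0+60·50·32=252000 → min 183040.
Length 4: T₁..T₄: k=1: 0+11440+29·2·50=14340; k=2: 3480+156000+29·60·50=246480; k=3: 9256+0+29·52·50=84656 → min 14340 | T₂..T₅: k=2: 0+183040+2·60·32=186880; k=3: 6240+83200+2·52·32=92768; k=4: 11440+0+2·50·32=14640 → min 14640.
Length 5: T₁..T₅: k=1: 0+14640+29·2·32=16496; k=2: 3480+183040+29·60·32=242200; k=3: 9256+83200+29·52·32=140712; k=4: 14340+0+29·50·32=60740 → min 16496.
Optimal order: (T₁·(((T₂·T₃)·T₄)·T₅)) with cost 16496.

16496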